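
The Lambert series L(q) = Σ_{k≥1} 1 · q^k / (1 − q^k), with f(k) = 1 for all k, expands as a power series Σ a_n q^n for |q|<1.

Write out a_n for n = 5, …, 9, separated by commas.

2, 4, 2, 4, 3

[q^5] f(5)=1,f(1)=1 ⇒ 2
n=6: 6·1 3·2 2·3 1·6  f→[1+1+1+1]=4
q^7  k|7↦f(k): 7:1 1:1  a_7=2
n=8: 8·1 4·2 2·4 1·8  f→[1+1+1+1]=4
d|9:{1,3,9}  Σf=1+1+1=3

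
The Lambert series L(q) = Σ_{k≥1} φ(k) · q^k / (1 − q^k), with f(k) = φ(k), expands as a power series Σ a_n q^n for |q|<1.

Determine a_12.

q^12  k|12↦φ(k): 1:1 2:1 3:2 4:2 6:2 12:4  a_12=12

a_12 = 12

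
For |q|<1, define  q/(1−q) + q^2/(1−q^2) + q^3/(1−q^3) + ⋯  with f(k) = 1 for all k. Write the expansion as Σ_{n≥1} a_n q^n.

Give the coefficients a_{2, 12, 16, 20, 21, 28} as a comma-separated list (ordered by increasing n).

2, 6, 5, 6, 4, 6

d|2:{1,2}  Σf=1+1=2
q^12  k|12↦f(k): 1:1 2:1 3:1 4:1 6:1 12:1  a_12=6
n=16: 16·1 8·2 4·4 2·8 1·16  f→[1+1+1+1+1]=5
[q^20] f(1)=1,f(2)=1,f(4)=1,f(5)=1,f(10)=1,f(20)=1 ⇒ 6
d|21:{21,7,3,1}  Σf=1+1+1+1=4
q^28  k|28↦f(k): 28:1 14:1 7:1 4:1 2:1 1:1  a_28=6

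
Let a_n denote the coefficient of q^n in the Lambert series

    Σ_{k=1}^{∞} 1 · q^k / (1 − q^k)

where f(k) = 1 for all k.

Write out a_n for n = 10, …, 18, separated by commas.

4, 2, 6, 2, 4, 4, 5, 2, 6

d|10:{10,5,2,1}  Σf=1+1+1+1=4
d|11:{11,1}  Σf=1+1=2
[q^12] f(12)=1,f(6)=1,f(4)=1,f(3)=1,f(2)=1,f(1)=1 ⇒ 6
q^13  k|13↦f(k): 1:1 13:1  a_13=2
q^14  k|14↦f(k): 1:1 2:1 7:1 14:1  a_14=4
n=15: 15·1 5·3 3·5 1·15  f→[1+1+1+1]=4
d|16:{1,2,4,8,16}  Σf=1+1+1+1+1=5
[q^17] f(1)=1,f(17)=1 ⇒ 2
n=18: 18·1 9·2 6·3 3·6 2·9 1·18  f→[1+1+1+1+1+1]=6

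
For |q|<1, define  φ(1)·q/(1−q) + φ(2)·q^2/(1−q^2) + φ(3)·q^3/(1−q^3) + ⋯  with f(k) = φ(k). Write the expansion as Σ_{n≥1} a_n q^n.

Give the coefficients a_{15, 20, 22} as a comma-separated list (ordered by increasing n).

n=15: 1·15 3·5 5·3 15·1  φ→[1+2+4+8]=15
d|20:{20,10,5,4,2,1}  Σφ=8+4+4+2+1+1=20
d|22:{1,2,11,22}  Σφ=1+1+10+10=22

15, 20, 22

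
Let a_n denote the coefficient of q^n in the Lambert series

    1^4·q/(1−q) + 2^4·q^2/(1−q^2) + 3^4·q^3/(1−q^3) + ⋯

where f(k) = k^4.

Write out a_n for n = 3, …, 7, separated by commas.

q^3  k|3↦f(k): 3:81 1:1  a_3=82
n=4: 1·4 2·2 4·1  f→[1+16+256]=273
q^5  k|5↦f(k): 5:625 1:1  a_5=626
[q^6] f(1)=1,f(2)=16,f(3)=81,f(6)=1296 ⇒ 1394
q^7  k|7↦f(k): 1:1 7:2401  a_7=2402

82, 273, 626, 1394, 2402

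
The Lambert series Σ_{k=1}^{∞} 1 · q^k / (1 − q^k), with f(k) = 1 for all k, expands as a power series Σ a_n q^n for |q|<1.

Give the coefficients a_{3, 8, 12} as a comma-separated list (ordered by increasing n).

2, 4, 6

n=3: 1·3 3·1  f→[1+1]=2
n=8: 8·1 4·2 2·4 1·8  f→[1+1+1+1]=4
q^12  k|12↦f(k): 12:1 6:1 4:1 3:1 2:1 1:1  a_12=6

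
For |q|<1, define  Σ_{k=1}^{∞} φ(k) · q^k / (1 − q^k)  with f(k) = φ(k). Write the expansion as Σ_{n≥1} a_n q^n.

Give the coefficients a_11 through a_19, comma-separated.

n=11: 1·11 11·1  φ→[1+10]=11
d|12:{1,2,3,4,6,12}  Σφ=1+1+2+2+2+4=12
[q^13] φ(13)=12,φ(1)=1 ⇒ 13
q^14  k|14↦φ(k): 1:1 2:1 7:6 14:6  a_14=14
q^15  k|15↦φ(k): 15:8 5:4 3:2 1:1  a_15=15
n=16: 16·1 8·2 4·4 2·8 1·16  φ→[8+4+2+1+1]=16
n=17: 17·1 1·17  φ→[16+1]=17
q^18  k|18↦φ(k): 1:1 2:1 3:2 6:2 9:6 18:6  a_18=18
n=19: 1·19 19·1  φ→[1+18]=19

11, 12, 13, 14, 15, 16, 17, 18, 19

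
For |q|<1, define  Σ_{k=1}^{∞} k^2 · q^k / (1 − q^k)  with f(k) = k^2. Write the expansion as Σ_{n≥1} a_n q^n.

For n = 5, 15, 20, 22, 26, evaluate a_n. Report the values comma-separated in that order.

n=5: 1·5 5·1  f→[1+25]=26
q^15  k|15↦f(k): 1:1 3:9 5:25 15:225  a_15=260
n=20: 20·1 10·2 5·4 4·5 2·10 1·20  f→[400+100+25+16+4+1]=546
q^22  k|22↦f(k): 22:484 11:121 2:4 1:1  a_22=610
n=26: 1·26 2·13 13·2 26·1  f→[1+4+169+676]=850

26, 260, 546, 610, 850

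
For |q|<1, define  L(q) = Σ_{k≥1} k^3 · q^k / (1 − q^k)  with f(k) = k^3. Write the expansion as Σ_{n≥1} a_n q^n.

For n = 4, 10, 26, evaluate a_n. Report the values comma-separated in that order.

q^4  k|4↦f(k): 1:1 2:8 4:64  a_4=73
d|10:{10,5,2,1}  Σf=1000+125+8+1=1134
n=26: 1·26 2·13 13·2 26·1  f→[1+8+2197+17576]=19782

73, 1134, 19782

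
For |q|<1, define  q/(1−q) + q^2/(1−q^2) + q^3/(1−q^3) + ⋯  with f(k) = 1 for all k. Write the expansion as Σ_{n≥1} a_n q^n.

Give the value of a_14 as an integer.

[q^14] f(1)=1,f(2)=1,f(7)=1,f(14)=1 ⇒ 4

a_14 = 4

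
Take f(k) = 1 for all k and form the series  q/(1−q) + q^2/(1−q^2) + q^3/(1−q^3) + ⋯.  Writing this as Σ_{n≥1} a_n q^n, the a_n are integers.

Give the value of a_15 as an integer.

n=15: 1·15 3·5 5·3 15·1  f→[1+1+1+1]=4

a_15 = 4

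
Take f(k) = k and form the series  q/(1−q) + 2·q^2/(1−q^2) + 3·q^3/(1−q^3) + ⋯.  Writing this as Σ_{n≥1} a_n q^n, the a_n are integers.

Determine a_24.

[q^24] f(24)=24,f(12)=12,f(8)=8,f(6)=6,f(4)=4,f(3)=3,f(2)=2,f(1)=1 ⇒ 60

a_24 = 60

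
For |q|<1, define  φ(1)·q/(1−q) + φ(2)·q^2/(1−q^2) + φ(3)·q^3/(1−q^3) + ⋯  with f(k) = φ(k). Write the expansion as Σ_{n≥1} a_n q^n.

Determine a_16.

[q^16] φ(1)=1,φ(2)=1,φ(4)=2,φ(8)=4,φ(16)=8 ⇒ 16

a_16 = 16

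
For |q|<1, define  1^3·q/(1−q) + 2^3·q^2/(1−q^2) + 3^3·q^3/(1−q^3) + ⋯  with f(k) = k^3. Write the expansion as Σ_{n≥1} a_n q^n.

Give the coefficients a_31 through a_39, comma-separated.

29792, 37449, 37296, 44226, 43344, 55261, 50654, 61740, 61544

n=31: 31·1 1·31  f→[29791+1]=29792
q^32  k|32↦f(k): 1:1 2:8 4:64 8:512 16:4096 32:32768  a_32=37449
[q^33] f(33)=35937,f(11)=1331,f(3)=27,f(1)=1 ⇒ 37296
[q^34] f(34)=39304,f(17)=4913,f(2)=8,f(1)=1 ⇒ 44226
d|35:{35,7,5,1}  Σf=42875+343+125+1=43344
q^36  k|36↦f(k): 1:1 2:8 3:27 4:64 6:216 9:729 12:1728 18:5832 36:46656  a_36=55261
[q^37] f(37)=50653,f(1)=1 ⇒ 50654
n=38: 38·1 19·2 2·19 1·38  f→[54872+6859+8+1]=61740
d|39:{1,3,13,39}  Σf=1+27+2197+59319=61544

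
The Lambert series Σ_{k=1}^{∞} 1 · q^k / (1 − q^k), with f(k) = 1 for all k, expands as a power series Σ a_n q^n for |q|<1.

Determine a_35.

q^35  k|35↦f(k): 35:1 7:1 5:1 1:1  a_35=4

a_35 = 4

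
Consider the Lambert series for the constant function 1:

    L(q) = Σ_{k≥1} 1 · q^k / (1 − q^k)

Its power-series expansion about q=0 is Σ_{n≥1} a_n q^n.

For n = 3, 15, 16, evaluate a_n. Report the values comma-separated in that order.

2, 4, 5

q^3  k|3↦f(k): 1:1 3:1  a_3=2
q^15  k|15↦f(k): 15:1 5:1 3:1 1:1  a_15=4
q^16  k|16↦f(k): 1:1 2:1 4:1 8:1 16:1  a_16=5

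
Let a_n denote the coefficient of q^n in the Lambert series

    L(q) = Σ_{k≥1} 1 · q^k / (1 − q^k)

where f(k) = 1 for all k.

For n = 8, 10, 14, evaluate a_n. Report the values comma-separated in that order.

4, 4, 4

[q^8] f(8)=1,f(4)=1,f(2)=1,f(1)=1 ⇒ 4
[q^10] f(10)=1,f(5)=1,f(2)=1,f(1)=1 ⇒ 4
[q^14] f(14)=1,f(7)=1,f(2)=1,f(1)=1 ⇒ 4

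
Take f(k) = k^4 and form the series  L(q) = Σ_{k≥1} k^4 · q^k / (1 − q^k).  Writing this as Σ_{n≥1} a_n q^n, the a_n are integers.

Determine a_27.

[q^27] f(1)=1,f(3)=81,f(9)=6561,f(27)=531441 ⇒ 538084

a_27 = 538084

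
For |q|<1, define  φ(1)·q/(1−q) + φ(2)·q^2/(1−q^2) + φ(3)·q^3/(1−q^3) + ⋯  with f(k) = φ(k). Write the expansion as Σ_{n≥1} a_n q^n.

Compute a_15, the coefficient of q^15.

n=15: 1·15 3·5 5·3 15·1  φ→[1+2+4+8]=15

a_15 = 15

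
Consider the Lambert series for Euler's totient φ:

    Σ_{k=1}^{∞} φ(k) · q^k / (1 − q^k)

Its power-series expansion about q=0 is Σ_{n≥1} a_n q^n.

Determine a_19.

[q^19] φ(19)=18,φ(1)=1 ⇒ 19

a_19 = 19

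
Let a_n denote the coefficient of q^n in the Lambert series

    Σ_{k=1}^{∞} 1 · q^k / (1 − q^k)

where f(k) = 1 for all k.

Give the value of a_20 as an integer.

n=20: 1·20 2·10 4·5 5·4 10·2 20·1  f→[1+1+1+1+1+1]=6

a_20 = 6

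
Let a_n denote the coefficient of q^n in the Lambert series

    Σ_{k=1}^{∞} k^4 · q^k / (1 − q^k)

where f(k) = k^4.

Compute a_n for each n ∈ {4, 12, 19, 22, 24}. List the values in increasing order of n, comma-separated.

n=4: 4·1 2·2 1·4  f→[256+16+1]=273
[q^12] f(1)=1,f(2)=16,f(3)=81,f(4)=256,f(6)=1296,f(12)=20736 ⇒ 22386
[q^19] f(1)=1,f(19)=130321 ⇒ 130322
[q^22] f(1)=1,f(2)=16,f(11)=14641,f(22)=234256 ⇒ 248914
n=24: 1·24 2·12 3·8 4·6 6·4 8·3 12·2 24·1  f→[1+16+81+256+1296+4096+20736+331776]=358258

273, 22386, 130322, 248914, 358258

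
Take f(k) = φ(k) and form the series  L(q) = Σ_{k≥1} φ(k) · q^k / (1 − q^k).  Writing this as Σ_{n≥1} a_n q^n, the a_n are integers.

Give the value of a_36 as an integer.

[q^36] φ(1)=1,φ(2)=1,φ(3)=2,φ(4)=2,φ(6)=2,φ(9)=6,φ(12)=4,φ(18)=6,φ(36)=12 ⇒ 36

a_36 = 36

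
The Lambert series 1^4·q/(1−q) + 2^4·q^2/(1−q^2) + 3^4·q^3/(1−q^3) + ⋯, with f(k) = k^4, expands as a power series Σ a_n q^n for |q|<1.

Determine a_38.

d|38:{38,19,2,1}  Σf=2085136+130321+16+1=2215474

a_38 = 2215474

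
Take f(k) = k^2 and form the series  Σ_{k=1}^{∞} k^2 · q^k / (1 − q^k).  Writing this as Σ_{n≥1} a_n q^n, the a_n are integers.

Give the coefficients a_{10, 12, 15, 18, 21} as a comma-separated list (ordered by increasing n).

130, 210, 260, 455, 500

[q^10] f(10)=100,f(5)=25,f(2)=4,f(1)=1 ⇒ 130
q^12  k|12↦f(k): 12:144 6:36 4:16 3:9 2:4 1:1  a_12=210
n=15: 15·1 5·3 3·5 1·15  f→[225+25+9+1]=260
q^18  k|18↦f(k): 18:324 9:81 6:36 3:9 2:4 1:1  a_18=455
q^21  k|21↦f(k): 21:441 7:49 3:9 1:1  a_21=500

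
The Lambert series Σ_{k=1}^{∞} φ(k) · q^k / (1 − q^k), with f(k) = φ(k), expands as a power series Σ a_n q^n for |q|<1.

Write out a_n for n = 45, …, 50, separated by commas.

[q^45] φ(45)=24,φ(15)=8,φ(9)=6,φ(5)=4,φ(3)=2,φ(1)=1 ⇒ 45
[q^46] φ(46)=22,φ(23)=22,φ(2)=1,φ(1)=1 ⇒ 46
d|47:{1,47}  Σφ=1+46=47
q^48  k|48↦φ(k): 48:16 24:8 16:8 12:4 8:4 6:2 4:2 3:2 2:1 1:1  a_48=48
d|49:{49,7,1}  Σφ=42+6+1=49
q^50  k|50↦φ(k): 1:1 2:1 5:4 10:4 25:20 50:20  a_50=50

45, 46, 47, 48, 49, 50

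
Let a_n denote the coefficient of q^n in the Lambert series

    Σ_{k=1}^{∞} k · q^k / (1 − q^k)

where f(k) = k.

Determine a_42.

d|42:{42,21,14,7,6,3,2,1}  Σf=42+21+14+7+6+3+2+1=96

a_42 = 96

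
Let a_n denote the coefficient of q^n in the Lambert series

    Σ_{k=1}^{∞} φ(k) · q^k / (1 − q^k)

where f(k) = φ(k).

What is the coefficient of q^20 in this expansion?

n=20: 20·1 10·2 5·4 4·5 2·10 1·20  φ→[8+4+4+2+1+1]=20

a_20 = 20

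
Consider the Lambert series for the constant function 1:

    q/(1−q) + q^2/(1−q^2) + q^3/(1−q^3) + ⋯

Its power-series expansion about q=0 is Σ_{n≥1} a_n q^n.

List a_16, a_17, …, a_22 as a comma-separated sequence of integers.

5, 2, 6, 2, 6, 4, 4

q^16  k|16↦f(k): 16:1 8:1 4:1 2:1 1:1  a_16=5
[q^17] f(1)=1,f(17)=1 ⇒ 2
q^18  k|18↦f(k): 18:1 9:1 6:1 3:1 2:1 1:1  a_18=6
n=19: 1·19 19·1  f→[1+1]=2
n=20: 1·20 2·10 4·5 5·4 10·2 20·1  f→[1+1+1+1+1+1]=6
n=21: 1·21 3·7 7·3 21·1  f→[1+1+1+1]=4
n=22: 1·22 2·11 11·2 22·1  f→[1+1+1+1]=4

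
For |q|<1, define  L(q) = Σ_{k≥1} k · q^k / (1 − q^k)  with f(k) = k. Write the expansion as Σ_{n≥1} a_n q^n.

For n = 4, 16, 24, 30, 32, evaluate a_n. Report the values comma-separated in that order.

[q^4] f(4)=4,f(2)=2,f(1)=1 ⇒ 7
[q^16] f(16)=16,f(8)=8,f(4)=4,f(2)=2,f(1)=1 ⇒ 31
[q^24] f(24)=24,f(12)=12,f(8)=8,f(6)=6,f(4)=4,f(3)=3,f(2)=2,f(1)=1 ⇒ 60
n=30: 30·1 15·2 10·3 6·5 5·6 3·10 2·15 1·30  f→[30+15+10+6+5+3+2+1]=72
d|32:{1,2,4,8,16,32}  Σf=1+2+4+8+16+32=63

7, 31, 60, 72, 63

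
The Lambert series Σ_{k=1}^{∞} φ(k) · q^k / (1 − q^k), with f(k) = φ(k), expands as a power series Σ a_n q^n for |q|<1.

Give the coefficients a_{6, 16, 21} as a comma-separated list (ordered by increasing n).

q^6  k|6↦φ(k): 1:1 2:1 3:2 6:2  a_6=6
[q^16] φ(1)=1,φ(2)=1,φ(4)=2,φ(8)=4,φ(16)=8 ⇒ 16
d|21:{21,7,3,1}  Σφ=12+6+2+1=21

6, 16, 21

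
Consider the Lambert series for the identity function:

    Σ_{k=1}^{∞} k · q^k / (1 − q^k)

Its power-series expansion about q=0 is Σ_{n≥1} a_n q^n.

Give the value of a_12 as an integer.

[q^12] f(1)=1,f(2)=2,f(3)=3,f(4)=4,f(6)=6,f(12)=12 ⇒ 28

a_12 = 28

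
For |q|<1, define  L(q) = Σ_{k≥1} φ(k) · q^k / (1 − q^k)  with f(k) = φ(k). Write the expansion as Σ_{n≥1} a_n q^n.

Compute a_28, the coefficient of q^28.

[q^28] φ(28)=12,φ(14)=6,φ(7)=6,φ(4)=2,φ(2)=1,φ(1)=1 ⇒ 28

a_28 = 28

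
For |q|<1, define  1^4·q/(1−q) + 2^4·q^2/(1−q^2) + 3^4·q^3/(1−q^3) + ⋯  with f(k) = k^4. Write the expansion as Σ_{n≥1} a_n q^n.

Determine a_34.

a_34 = 1419874

[q^34] f(1)=1,f(2)=16,f(17)=83521,f(34)=1336336 ⇒ 1419874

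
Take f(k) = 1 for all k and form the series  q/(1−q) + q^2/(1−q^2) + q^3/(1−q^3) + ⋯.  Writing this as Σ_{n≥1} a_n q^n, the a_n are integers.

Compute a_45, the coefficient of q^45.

a_45 = 6

n=45: 45·1 15·3 9·5 5·9 3·15 1·45  f→[1+1+1+1+1+1]=6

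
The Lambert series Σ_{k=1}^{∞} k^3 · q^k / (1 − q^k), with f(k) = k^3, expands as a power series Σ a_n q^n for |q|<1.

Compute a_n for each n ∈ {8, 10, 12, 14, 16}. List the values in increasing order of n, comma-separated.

585, 1134, 2044, 3096, 4681

q^8  k|8↦f(k): 8:512 4:64 2:8 1:1  a_8=585
q^10  k|10↦f(k): 1:1 2:8 5:125 10:1000  a_10=1134
[q^12] f(12)=1728,f(6)=216,f(4)=64,f(3)=27,f(2)=8,f(1)=1 ⇒ 2044
d|14:{14,7,2,1}  Σf=2744+343+8+1=3096
q^16  k|16↦f(k): 1:1 2:8 4:64 8:512 16:4096  a_16=4681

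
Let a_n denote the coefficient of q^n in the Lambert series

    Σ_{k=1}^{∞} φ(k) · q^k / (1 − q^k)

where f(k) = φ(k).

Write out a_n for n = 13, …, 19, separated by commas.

q^13  k|13↦φ(k): 1:1 13:12  a_13=13
d|14:{1,2,7,14}  Σφ=1+1+6+6=14
[q^15] φ(15)=8,φ(5)=4,φ(3)=2,φ(1)=1 ⇒ 15
q^16  k|16↦φ(k): 16:8 8:4 4:2 2:1 1:1  a_16=16
n=17: 1·17 17·1  φ→[1+16]=17
d|18:{1,2,3,6,9,18}  Σφ=1+1+2+2+6+6=18
q^19  k|19↦φ(k): 19:18 1:1  a_19=19

13, 14, 15, 16, 17, 18, 19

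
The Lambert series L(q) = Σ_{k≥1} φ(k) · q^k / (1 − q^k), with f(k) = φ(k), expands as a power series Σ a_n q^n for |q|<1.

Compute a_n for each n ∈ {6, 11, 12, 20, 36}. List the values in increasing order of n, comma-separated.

q^6  k|6↦φ(k): 6:2 3:2 2:1 1:1  a_6=6
q^11  k|11↦φ(k): 11:10 1:1  a_11=11
[q^12] φ(12)=4,φ(6)=2,φ(4)=2,φ(3)=2,φ(2)=1,φ(1)=1 ⇒ 12
d|20:{20,10,5,4,2,1}  Σφ=8+4+4+2+1+1=20
q^36  k|36↦φ(k): 36:12 18:6 12:4 9:6 6:2 4:2 3:2 2:1 1:1  a_36=36

6, 11, 12, 20, 36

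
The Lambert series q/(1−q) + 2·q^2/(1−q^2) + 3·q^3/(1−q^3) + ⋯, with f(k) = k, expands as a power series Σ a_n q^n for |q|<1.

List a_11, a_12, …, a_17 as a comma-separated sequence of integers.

12, 28, 14, 24, 24, 31, 18

q^11  k|11↦f(k): 11:11 1:1  a_11=12
[q^12] f(12)=12,f(6)=6,f(4)=4,f(3)=3,f(2)=2,f(1)=1 ⇒ 28
n=13: 13·1 1·13  f→[13+1]=14
n=14: 1·14 2·7 7·2 14·1  f→[1+2+7+14]=24
[q^15] f(15)=15,f(5)=5,f(3)=3,f(1)=1 ⇒ 24
q^16  k|16↦f(k): 16:16 8:8 4:4 2:2 1:1  a_16=31
n=17: 1·17 17·1  f→[1+17]=18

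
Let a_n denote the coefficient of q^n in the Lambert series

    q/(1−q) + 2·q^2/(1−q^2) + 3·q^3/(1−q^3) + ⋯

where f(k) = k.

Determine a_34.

a_34 = 54

n=34: 1·34 2·17 17·2 34·1  f→[1+2+17+34]=54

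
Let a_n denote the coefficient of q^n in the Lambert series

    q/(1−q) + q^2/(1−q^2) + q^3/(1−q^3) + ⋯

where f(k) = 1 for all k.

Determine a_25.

q^25  k|25↦f(k): 25:1 5:1 1:1  a_25=3

a_25 = 3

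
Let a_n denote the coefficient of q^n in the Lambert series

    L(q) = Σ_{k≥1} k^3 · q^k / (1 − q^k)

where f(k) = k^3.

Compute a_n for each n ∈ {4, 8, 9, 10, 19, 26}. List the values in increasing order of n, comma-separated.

73, 585, 757, 1134, 6860, 19782

n=4: 1·4 2·2 4·1  f→[1+8+64]=73
[q^8] f(8)=512,f(4)=64,f(2)=8,f(1)=1 ⇒ 585
[q^9] f(9)=729,f(3)=27,f(1)=1 ⇒ 757
n=10: 10·1 5·2 2·5 1·10  f→[1000+125+8+1]=1134
d|19:{1,19}  Σf=1+6859=6860
d|26:{1,2,13,26}  Σf=1+8+2197+17576=19782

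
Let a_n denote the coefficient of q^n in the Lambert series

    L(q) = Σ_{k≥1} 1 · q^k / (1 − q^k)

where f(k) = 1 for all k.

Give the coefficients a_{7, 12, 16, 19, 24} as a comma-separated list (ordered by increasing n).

n=7: 1·7 7·1  f→[1+1]=2
[q^12] f(1)=1,f(2)=1,f(3)=1,f(4)=1,f(6)=1,f(12)=1 ⇒ 6
[q^16] f(1)=1,f(2)=1,f(4)=1,f(8)=1,f(16)=1 ⇒ 5
q^19  k|19↦f(k): 19:1 1:1  a_19=2
n=24: 1·24 2·12 3·8 4·6 6·4 8·3 12·2 24·1  f→[1+1+1+1+1+1+1+1]=8

2, 6, 5, 2, 8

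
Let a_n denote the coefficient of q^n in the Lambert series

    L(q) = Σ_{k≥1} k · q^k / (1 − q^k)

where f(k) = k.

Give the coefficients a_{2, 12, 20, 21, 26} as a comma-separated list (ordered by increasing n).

q^2  k|2↦f(k): 2:2 1:1  a_2=3
[q^12] f(1)=1,f(2)=2,f(3)=3,f(4)=4,f(6)=6,f(12)=12 ⇒ 28
[q^20] f(1)=1,f(2)=2,f(4)=4,f(5)=5,f(10)=10,f(20)=20 ⇒ 42
q^21  k|21↦f(k): 1:1 3:3 7:7 21:21  a_21=32
d|26:{1,2,13,26}  Σf=1+2+13+26=42

3, 28, 42, 32, 42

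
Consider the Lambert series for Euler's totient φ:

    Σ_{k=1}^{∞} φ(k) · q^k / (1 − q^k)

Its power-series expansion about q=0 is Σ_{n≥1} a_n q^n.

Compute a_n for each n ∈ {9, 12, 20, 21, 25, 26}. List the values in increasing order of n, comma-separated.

q^9  k|9↦φ(k): 1:1 3:2 9:6  a_9=9
[q^12] φ(12)=4,φ(6)=2,φ(4)=2,φ(3)=2,φ(2)=1,φ(1)=1 ⇒ 12
n=20: 1·20 2·10 4·5 5·4 10·2 20·1  φ→[1+1+2+4+4+8]=20
n=21: 21·1 7·3 3·7 1·21  φ→[12+6+2+1]=21
q^25  k|25↦φ(k): 25:20 5:4 1:1  a_25=25
d|26:{26,13,2,1}  Σφ=12+12+1+1=26

9, 12, 20, 21, 25, 26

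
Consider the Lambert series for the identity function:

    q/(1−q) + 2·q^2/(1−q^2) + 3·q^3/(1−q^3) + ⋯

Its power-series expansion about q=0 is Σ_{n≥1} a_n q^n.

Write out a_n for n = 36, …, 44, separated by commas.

d|36:{36,18,12,9,6,4,3,2,1}  Σf=36+18+12+9+6+4+3+2+1=91
d|37:{37,1}  Σf=37+1=38
[q^38] f(1)=1,f(2)=2,f(19)=19,f(38)=38 ⇒ 60
q^39  k|39↦f(k): 1:1 3:3 13:13 39:39  a_39=56
n=40: 1·40 2·20 4·10 5·8 8·5 10·4 20·2 40·1  f→[1+2+4+5+8+10+20+40]=90
[q^41] f(1)=1,f(41)=41 ⇒ 42
q^42  k|42↦f(k): 1:1 2:2 3:3 6:6 7:7 14:14 21:21 42:42  a_42=96
[q^43] f(1)=1,f(43)=43 ⇒ 44
q^44  k|44↦f(k): 1:1 2:2 4:4 11:11 22:22 44:44  a_44=84

91, 38, 60, 56, 90, 42, 96, 44, 84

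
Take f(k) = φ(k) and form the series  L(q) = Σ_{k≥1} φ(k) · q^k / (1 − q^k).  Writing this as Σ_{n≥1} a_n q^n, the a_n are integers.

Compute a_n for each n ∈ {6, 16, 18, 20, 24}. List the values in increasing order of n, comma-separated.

q^6  k|6↦φ(k): 1:1 2:1 3:2 6:2  a_6=6
q^16  k|16↦φ(k): 1:1 2:1 4:2 8:4 16:8  a_16=16
q^18  k|18↦φ(k): 18:6 9:6 6:2 3:2 2:1 1:1  a_18=18
[q^20] φ(20)=8,φ(10)=4,φ(5)=4,φ(4)=2,φ(2)=1,φ(1)=1 ⇒ 20
q^24  k|24↦φ(k): 1:1 2:1 3:2 4:2 6:2 8:4 12:4 24:8  a_24=24

6, 16, 18, 20, 24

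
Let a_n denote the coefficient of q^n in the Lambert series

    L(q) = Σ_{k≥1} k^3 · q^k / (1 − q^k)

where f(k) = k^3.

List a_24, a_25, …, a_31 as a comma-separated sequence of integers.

n=24: 24·1 12·2 8·3 6·4 4·6 3·8 2·12 1·24  f→[13824+1728+512+216+64+27+8+1]=16380
q^25  k|25↦f(k): 1:1 5:125 25:15625  a_25=15751
d|26:{26,13,2,1}  Σf=17576+2197+8+1=19782
q^27  k|27↦f(k): 1:1 3:27 9:729 27:19683  a_27=20440
n=28: 28·1 14·2 7·4 4·7 2·14 1·28  f→[21952+2744+343+64+8+1]=25112
n=29: 29·1 1·29  f→[24389+1]=24390
n=30: 30·1 15·2 10·3 6·5 5·6 3·10 2·15 1·30  f→[27000+3375+1000+216+125+27+8+1]=31752
d|31:{31,1}  Σf=29791+1=29792

16380, 15751, 19782, 20440, 25112, 24390, 31752, 29792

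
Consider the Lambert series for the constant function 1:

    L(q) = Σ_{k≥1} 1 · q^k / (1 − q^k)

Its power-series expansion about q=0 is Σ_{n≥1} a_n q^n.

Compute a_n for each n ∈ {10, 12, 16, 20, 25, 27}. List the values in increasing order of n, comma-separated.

q^10  k|10↦f(k): 10:1 5:1 2:1 1:1  a_10=4
q^12  k|12↦f(k): 12:1 6:1 4:1 3:1 2:1 1:1  a_12=6
q^16  k|16↦f(k): 16:1 8:1 4:1 2:1 1:1  a_16=5
n=20: 1·20 2·10 4·5 5·4 10·2 20·1  f→[1+1+1+1+1+1]=6
n=25: 25·1 5·5 1·25  f→[1+1+1]=3
d|27:{1,3,9,27}  Σf=1+1+1+1=4

4, 6, 5, 6, 3, 4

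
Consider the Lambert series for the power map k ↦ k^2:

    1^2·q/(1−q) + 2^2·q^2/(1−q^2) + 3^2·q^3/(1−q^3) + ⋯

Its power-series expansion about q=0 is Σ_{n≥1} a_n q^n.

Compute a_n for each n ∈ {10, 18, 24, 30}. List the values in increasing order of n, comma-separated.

130, 455, 850, 1300

q^10  k|10↦f(k): 10:100 5:25 2:4 1:1  a_10=130
q^18  k|18↦f(k): 1:1 2:4 3:9 6:36 9:81 18:324  a_18=455
d|24:{24,12,8,6,4,3,2,1}  Σf=576+144+64+36+16+9+4+1=850
d|30:{1,2,3,5,6,10,15,30}  Σf=1+4+9+25+36+100+225+900=1300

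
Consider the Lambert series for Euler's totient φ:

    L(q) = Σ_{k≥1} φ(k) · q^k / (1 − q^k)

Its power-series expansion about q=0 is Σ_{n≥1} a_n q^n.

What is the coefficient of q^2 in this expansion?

q^2  k|2↦φ(k): 1:1 2:1  a_2=2

a_2 = 2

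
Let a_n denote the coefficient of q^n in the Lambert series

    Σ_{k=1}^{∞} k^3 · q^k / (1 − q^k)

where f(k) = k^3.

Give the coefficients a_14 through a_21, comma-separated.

[q^14] f(14)=2744,f(7)=343,f(2)=8,f(1)=1 ⇒ 3096
d|15:{1,3,5,15}  Σf=1+27+125+3375=3528
n=16: 16·1 8·2 4·4 2·8 1·16  f→[4096+512+64+8+1]=4681
n=17: 17·1 1·17  f→[4913+1]=4914
q^18  k|18↦f(k): 18:5832 9:729 6:216 3:27 2:8 1:1  a_18=6813
n=19: 1·19 19·1  f→[1+6859]=6860
d|20:{20,10,5,4,2,1}  Σf=8000+1000+125+64+8+1=9198
n=21: 21·1 7·3 3·7 1·21  f→[9261+343+27+1]=9632

3096, 3528, 4681, 4914, 6813, 6860, 9198, 9632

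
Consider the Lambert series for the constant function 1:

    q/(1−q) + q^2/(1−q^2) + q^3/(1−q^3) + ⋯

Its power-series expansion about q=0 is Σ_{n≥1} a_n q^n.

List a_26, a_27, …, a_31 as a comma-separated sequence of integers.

4, 4, 6, 2, 8, 2

[q^26] f(26)=1,f(13)=1,f(2)=1,f(1)=1 ⇒ 4
q^27  k|27↦f(k): 1:1 3:1 9:1 27:1  a_27=4
n=28: 28·1 14·2 7·4 4·7 2·14 1·28  f→[1+1+1+1+1+1]=6
q^29  k|29↦f(k): 1:1 29:1  a_29=2
d|30:{1,2,3,5,6,10,15,30}  Σf=1+1+1+1+1+1+1+1=8
[q^31] f(31)=1,f(1)=1 ⇒ 2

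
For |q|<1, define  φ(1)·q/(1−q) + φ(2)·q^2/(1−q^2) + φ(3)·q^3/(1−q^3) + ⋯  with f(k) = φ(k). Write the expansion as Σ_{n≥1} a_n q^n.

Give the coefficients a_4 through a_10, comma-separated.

[q^4] φ(4)=2,φ(2)=1,φ(1)=1 ⇒ 4
q^5  k|5↦φ(k): 5:4 1:1  a_5=5
d|6:{6,3,2,1}  Σφ=2+2+1+1=6
d|7:{7,1}  Σφ=6+1=7
q^8  k|8↦φ(k): 8:4 4:2 2:1 1:1  a_8=8
[q^9] φ(1)=1,φ(3)=2,φ(9)=6 ⇒ 9
d|10:{1,2,5,10}  Σφ=1+1+4+4=10

4, 5, 6, 7, 8, 9, 10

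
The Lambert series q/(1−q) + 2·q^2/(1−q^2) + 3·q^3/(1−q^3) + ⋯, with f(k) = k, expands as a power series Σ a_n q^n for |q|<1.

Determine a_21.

a_21 = 32

[q^21] f(1)=1,f(3)=3,f(7)=7,f(21)=21 ⇒ 32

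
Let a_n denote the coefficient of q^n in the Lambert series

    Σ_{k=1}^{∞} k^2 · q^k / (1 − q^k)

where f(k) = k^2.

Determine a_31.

d|31:{31,1}  Σf=961+1=962

a_31 = 962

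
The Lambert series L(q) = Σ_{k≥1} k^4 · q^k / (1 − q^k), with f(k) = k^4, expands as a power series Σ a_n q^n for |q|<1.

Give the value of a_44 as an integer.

a_44 = 3997266

n=44: 1·44 2·22 4·11 11·4 22·2 44·1  f→[1+16+256+14641+234256+3748096]=3997266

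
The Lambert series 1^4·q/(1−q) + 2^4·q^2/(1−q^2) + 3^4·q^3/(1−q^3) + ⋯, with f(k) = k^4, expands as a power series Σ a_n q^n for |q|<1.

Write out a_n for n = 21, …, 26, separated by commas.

196964, 248914, 279842, 358258, 391251, 485554

n=21: 1·21 3·7 7·3 21·1  f→[1+81+2401+194481]=196964
q^22  k|22↦f(k): 22:234256 11:14641 2:16 1:1  a_22=248914
q^23  k|23↦f(k): 23:279841 1:1  a_23=279842
q^24  k|24↦f(k): 1:1 2:16 3:81 4:256 6:1296 8:4096 12:20736 24:331776  a_24=358258
d|25:{25,5,1}  Σf=390625+625+1=391251
[q^26] f(26)=456976,f(13)=28561,f(2)=16,f(1)=1 ⇒ 485554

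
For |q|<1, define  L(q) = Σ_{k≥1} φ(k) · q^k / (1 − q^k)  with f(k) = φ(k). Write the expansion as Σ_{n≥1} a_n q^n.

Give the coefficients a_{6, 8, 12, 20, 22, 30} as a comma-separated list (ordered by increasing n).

[q^6] φ(1)=1,φ(2)=1,φ(3)=2,φ(6)=2 ⇒ 6
d|8:{1,2,4,8}  Σφ=1+1+2+4=8
d|12:{12,6,4,3,2,1}  Σφ=4+2+2+2+1+1=12
q^20  k|20↦φ(k): 1:1 2:1 4:2 5:4 10:4 20:8  a_20=20
n=22: 1·22 2·11 11·2 22·1  φ→[1+1+10+10]=22
q^30  k|30↦φ(k): 30:8 15:8 10:4 6:2 5:4 3:2 2:1 1:1  a_30=30

6, 8, 12, 20, 22, 30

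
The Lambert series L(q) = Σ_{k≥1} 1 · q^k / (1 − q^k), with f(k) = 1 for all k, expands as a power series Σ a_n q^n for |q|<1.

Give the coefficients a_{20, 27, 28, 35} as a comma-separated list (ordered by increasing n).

6, 4, 6, 4

d|20:{20,10,5,4,2,1}  Σf=1+1+1+1+1+1=6
q^27  k|27↦f(k): 27:1 9:1 3:1 1:1  a_27=4
q^28  k|28↦f(k): 28:1 14:1 7:1 4:1 2:1 1:1  a_28=6
q^35  k|35↦f(k): 35:1 7:1 5:1 1:1  a_35=4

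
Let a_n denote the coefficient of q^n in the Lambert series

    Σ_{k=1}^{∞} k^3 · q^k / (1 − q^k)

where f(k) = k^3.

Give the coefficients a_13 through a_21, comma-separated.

2198, 3096, 3528, 4681, 4914, 6813, 6860, 9198, 9632

d|13:{13,1}  Σf=2197+1=2198
q^14  k|14↦f(k): 1:1 2:8 7:343 14:2744  a_14=3096
d|15:{1,3,5,15}  Σf=1+27+125+3375=3528
n=16: 16·1 8·2 4·4 2·8 1·16  f→[4096+512+64+8+1]=4681
d|17:{17,1}  Σf=4913+1=4914
q^18  k|18↦f(k): 18:5832 9:729 6:216 3:27 2:8 1:1  a_18=6813
q^19  k|19↦f(k): 19:6859 1:1  a_19=6860
[q^20] f(20)=8000,f(10)=1000,f(5)=125,f(4)=64,f(2)=8,f(1)=1 ⇒ 9198
[q^21] f(1)=1,f(3)=27,f(7)=343,f(21)=9261 ⇒ 9632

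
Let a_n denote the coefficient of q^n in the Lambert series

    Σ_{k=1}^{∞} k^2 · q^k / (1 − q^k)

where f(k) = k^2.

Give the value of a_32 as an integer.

a_32 = 1365

d|32:{1,2,4,8,16,32}  Σf=1+4+16+64+256+1024=1365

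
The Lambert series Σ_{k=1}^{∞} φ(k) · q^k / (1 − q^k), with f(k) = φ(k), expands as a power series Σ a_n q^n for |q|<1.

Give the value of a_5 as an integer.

q^5  k|5↦φ(k): 5:4 1:1  a_5=5

a_5 = 5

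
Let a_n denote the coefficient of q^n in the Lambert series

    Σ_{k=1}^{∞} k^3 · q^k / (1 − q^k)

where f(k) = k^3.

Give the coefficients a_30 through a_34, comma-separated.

[q^30] f(30)=27000,f(15)=3375,f(10)=1000,f(6)=216,f(5)=125,f(3)=27,f(2)=8,f(1)=1 ⇒ 31752
[q^31] f(31)=29791,f(1)=1 ⇒ 29792
n=32: 1·32 2·16 4·8 8·4 16·2 32·1  f→[1+8+64+512+4096+32768]=37449
[q^33] f(33)=35937,f(11)=1331,f(3)=27,f(1)=1 ⇒ 37296
n=34: 1·34 2·17 17·2 34·1  f→[1+8+4913+39304]=44226

31752, 29792, 37449, 37296, 44226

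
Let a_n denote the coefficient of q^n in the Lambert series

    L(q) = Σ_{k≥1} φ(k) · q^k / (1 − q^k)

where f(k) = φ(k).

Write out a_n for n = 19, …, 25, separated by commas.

[q^19] φ(19)=18,φ(1)=1 ⇒ 19
n=20: 1·20 2·10 4·5 5·4 10·2 20·1  φ→[1+1+2+4+4+8]=20
[q^21] φ(21)=12,φ(7)=6,φ(3)=2,φ(1)=1 ⇒ 21
[q^22] φ(22)=10,φ(11)=10,φ(2)=1,φ(1)=1 ⇒ 22
n=23: 23·1 1·23  φ→[22+1]=23
d|24:{24,12,8,6,4,3,2,1}  Σφ=8+4+4+2+2+2+1+1=24
[q^25] φ(25)=20,φ(5)=4,φ(1)=1 ⇒ 25

19, 20, 21, 22, 23, 24, 25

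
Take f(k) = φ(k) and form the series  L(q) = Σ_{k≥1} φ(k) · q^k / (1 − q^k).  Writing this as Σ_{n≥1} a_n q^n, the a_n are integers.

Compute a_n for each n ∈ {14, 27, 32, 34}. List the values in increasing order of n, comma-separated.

q^14  k|14↦φ(k): 1:1 2:1 7:6 14:6  a_14=14
q^27  k|27↦φ(k): 27:18 9:6 3:2 1:1  a_27=27
[q^32] φ(1)=1,φ(2)=1,φ(4)=2,φ(8)=4,φ(16)=8,φ(32)=16 ⇒ 32
d|34:{34,17,2,1}  Σφ=16+16+1+1=34

14, 27, 32, 34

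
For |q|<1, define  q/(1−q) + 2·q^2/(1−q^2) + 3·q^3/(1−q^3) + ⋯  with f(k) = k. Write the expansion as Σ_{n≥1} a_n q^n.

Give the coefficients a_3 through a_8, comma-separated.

4, 7, 6, 12, 8, 15

[q^3] f(1)=1,f(3)=3 ⇒ 4
q^4  k|4↦f(k): 1:1 2:2 4:4  a_4=7
q^5  k|5↦f(k): 5:5 1:1  a_5=6
q^6  k|6↦f(k): 6:6 3:3 2:2 1:1  a_6=12
d|7:{7,1}  Σf=7+1=8
n=8: 8·1 4·2 2·4 1·8  f→[8+4+2+1]=15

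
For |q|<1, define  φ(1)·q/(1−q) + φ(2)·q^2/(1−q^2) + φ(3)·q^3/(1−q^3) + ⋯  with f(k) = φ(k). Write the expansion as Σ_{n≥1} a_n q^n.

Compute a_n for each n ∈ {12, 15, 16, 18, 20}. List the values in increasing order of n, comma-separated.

[q^12] φ(1)=1,φ(2)=1,φ(3)=2,φ(4)=2,φ(6)=2,φ(12)=4 ⇒ 12
q^15  k|15↦φ(k): 15:8 5:4 3:2 1:1  a_15=15
n=16: 16·1 8·2 4·4 2·8 1·16  φ→[8+4+2+1+1]=16
n=18: 18·1 9·2 6·3 3·6 2·9 1·18  φ→[6+6+2+2+1+1]=18
[q^20] φ(1)=1,φ(2)=1,φ(4)=2,φ(5)=4,φ(10)=4,φ(20)=8 ⇒ 20

12, 15, 16, 18, 20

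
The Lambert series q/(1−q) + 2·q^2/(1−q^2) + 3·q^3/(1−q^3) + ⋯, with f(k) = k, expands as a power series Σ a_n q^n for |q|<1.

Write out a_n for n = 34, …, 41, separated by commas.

d|34:{1,2,17,34}  Σf=1+2+17+34=54
[q^35] f(35)=35,f(7)=7,f(5)=5,f(1)=1 ⇒ 48
[q^36] f(36)=36,f(18)=18,f(12)=12,f(9)=9,f(6)=6,f(4)=4,f(3)=3,f(2)=2,f(1)=1 ⇒ 91
n=37: 37·1 1·37  f→[37+1]=38
q^38  k|38↦f(k): 38:38 19:19 2:2 1:1  a_38=60
d|39:{39,13,3,1}  Σf=39+13+3+1=56
d|40:{40,20,10,8,5,4,2,1}  Σf=40+20+10+8+5+4+2+1=90
q^41  k|41↦f(k): 1:1 41:41  a_41=42

54, 48, 91, 38, 60, 56, 90, 42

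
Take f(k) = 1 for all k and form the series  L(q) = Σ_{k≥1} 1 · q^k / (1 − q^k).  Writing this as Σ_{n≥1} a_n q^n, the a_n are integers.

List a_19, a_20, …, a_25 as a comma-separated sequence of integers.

[q^19] f(19)=1,f(1)=1 ⇒ 2
q^20  k|20↦f(k): 20:1 10:1 5:1 4:1 2:1 1:1  a_20=6
n=21: 1·21 3·7 7·3 21·1  f→[1+1+1+1]=4
[q^22] f(1)=1,f(2)=1,f(11)=1,f(22)=1 ⇒ 4
n=23: 23·1 1·23  f→[1+1]=2
n=24: 1·24 2·12 3·8 4·6 6·4 8·3 12·2 24·1  f→[1+1+1+1+1+1+1+1]=8
n=25: 25·1 5·5 1·25  f→[1+1+1]=3

2, 6, 4, 4, 2, 8, 3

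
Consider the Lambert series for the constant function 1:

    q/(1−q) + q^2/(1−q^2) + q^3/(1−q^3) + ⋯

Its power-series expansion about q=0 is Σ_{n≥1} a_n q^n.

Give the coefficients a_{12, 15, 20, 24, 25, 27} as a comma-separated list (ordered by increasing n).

6, 4, 6, 8, 3, 4

d|12:{1,2,3,4,6,12}  Σf=1+1+1+1+1+1=6
[q^15] f(15)=1,f(5)=1,f(3)=1,f(1)=1 ⇒ 4
d|20:{20,10,5,4,2,1}  Σf=1+1+1+1+1+1=6
n=24: 24·1 12·2 8·3 6·4 4·6 3·8 2·12 1·24  f→[1+1+1+1+1+1+1+1]=8
d|25:{1,5,25}  Σf=1+1+1=3
[q^27] f(27)=1,f(9)=1,f(3)=1,f(1)=1 ⇒ 4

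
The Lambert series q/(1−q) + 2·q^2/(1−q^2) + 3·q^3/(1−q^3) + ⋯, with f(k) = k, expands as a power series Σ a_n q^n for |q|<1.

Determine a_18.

n=18: 1·18 2·9 3·6 6·3 9·2 18·1  f→[1+2+3+6+9+18]=39

a_18 = 39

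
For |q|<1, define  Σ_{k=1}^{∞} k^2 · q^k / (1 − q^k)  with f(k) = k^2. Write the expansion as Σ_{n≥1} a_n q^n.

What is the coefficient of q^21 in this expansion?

d|21:{21,7,3,1}  Σf=441+49+9+1=500

a_21 = 500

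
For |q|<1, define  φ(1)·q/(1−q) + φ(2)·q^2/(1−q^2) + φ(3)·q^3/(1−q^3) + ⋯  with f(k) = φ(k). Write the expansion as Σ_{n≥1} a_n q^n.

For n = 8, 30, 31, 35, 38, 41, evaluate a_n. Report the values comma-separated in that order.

n=8: 1·8 2·4 4·2 8·1  φ→[1+1+2+4]=8
n=30: 1·30 2·15 3·10 5·6 6·5 10·3 15·2 30·1  φ→[1+1+2+4+2+4+8+8]=30
d|31:{1,31}  Σφ=1+30=31
n=35: 1·35 5·7 7·5 35·1  φ→[1+4+6+24]=35
n=38: 38·1 19·2 2·19 1·38  φ→[18+18+1+1]=38
n=41: 1·41 41·1  φ→[1+40]=41

8, 30, 31, 35, 38, 41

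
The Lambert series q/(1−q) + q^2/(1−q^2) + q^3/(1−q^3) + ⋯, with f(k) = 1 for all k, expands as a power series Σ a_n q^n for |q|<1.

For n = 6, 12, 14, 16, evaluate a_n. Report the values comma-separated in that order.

d|6:{1,2,3,6}  Σf=1+1+1+1=4
q^12  k|12↦f(k): 12:1 6:1 4:1 3:1 2:1 1:1  a_12=6
n=14: 14·1 7·2 2·7 1·14  f→[1+1+1+1]=4
[q^16] f(1)=1,f(2)=1,f(4)=1,f(8)=1,f(16)=1 ⇒ 5

4, 6, 4, 5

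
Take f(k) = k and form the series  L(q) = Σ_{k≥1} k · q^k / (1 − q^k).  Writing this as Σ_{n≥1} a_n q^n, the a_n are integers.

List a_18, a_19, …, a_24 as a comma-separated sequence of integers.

39, 20, 42, 32, 36, 24, 60

n=18: 18·1 9·2 6·3 3·6 2·9 1·18  f→[18+9+6+3+2+1]=39
q^19  k|19↦f(k): 19:19 1:1  a_19=20
d|20:{1,2,4,5,10,20}  Σf=1+2+4+5+10+20=42
q^21  k|21↦f(k): 21:21 7:7 3:3 1:1  a_21=32
[q^22] f(22)=22,f(11)=11,f(2)=2,f(1)=1 ⇒ 36
q^23  k|23↦f(k): 1:1 23:23  a_23=24
n=24: 1·24 2·12 3·8 4·6 6·4 8·3 12·2 24·1  f→[1+2+3+4+6+8+12+24]=60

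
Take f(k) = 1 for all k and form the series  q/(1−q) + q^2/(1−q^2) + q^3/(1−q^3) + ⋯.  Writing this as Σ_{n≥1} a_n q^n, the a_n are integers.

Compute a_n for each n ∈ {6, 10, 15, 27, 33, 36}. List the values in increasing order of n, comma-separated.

n=6: 1·6 2·3 3·2 6·1  f→[1+1+1+1]=4
n=10: 10·1 5·2 2·5 1·10  f→[1+1+1+1]=4
q^15  k|15↦f(k): 1:1 3:1 5:1 15:1  a_15=4
q^27  k|27↦f(k): 1:1 3:1 9:1 27:1  a_27=4
d|33:{1,3,11,33}  Σf=1+1+1+1=4
[q^36] f(1)=1,f(2)=1,f(3)=1,f(4)=1,f(6)=1,f(9)=1,f(12)=1,f(18)=1,f(36)=1 ⇒ 9

4, 4, 4, 4, 4, 9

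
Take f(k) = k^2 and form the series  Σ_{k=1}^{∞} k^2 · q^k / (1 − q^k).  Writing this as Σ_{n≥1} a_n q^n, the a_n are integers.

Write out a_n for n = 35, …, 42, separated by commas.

1300, 1911, 1370, 1810, 1700, 2210, 1682, 2500

q^35  k|35↦f(k): 1:1 5:25 7:49 35:1225  a_35=1300
[q^36] f(1)=1,f(2)=4,f(3)=9,f(4)=16,f(6)=36,f(9)=81,f(12)=144,f(18)=324,f(36)=1296 ⇒ 1911
d|37:{37,1}  Σf=1369+1=1370
[q^38] f(1)=1,f(2)=4,f(19)=361,f(38)=1444 ⇒ 1810
n=39: 1·39 3·13 13·3 39·1  f→[1+9+169+1521]=1700
q^40  k|40↦f(k): 40:1600 20:400 10:100 8:64 5:25 4:16 2:4 1:1  a_40=2210
[q^41] f(1)=1,f(41)=1681 ⇒ 1682
d|42:{1,2,3,6,7,14,21,42}  Σf=1+4+9+36+49+196+441+1764=2500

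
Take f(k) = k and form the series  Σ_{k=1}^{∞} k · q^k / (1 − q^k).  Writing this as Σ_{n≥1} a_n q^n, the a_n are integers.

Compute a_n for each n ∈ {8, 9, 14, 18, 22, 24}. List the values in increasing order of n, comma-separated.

15, 13, 24, 39, 36, 60

[q^8] f(1)=1,f(2)=2,f(4)=4,f(8)=8 ⇒ 15
q^9  k|9↦f(k): 1:1 3:3 9:9  a_9=13
q^14  k|14↦f(k): 1:1 2:2 7:7 14:14  a_14=24
n=18: 18·1 9·2 6·3 3·6 2·9 1·18  f→[18+9+6+3+2+1]=39
n=22: 22·1 11·2 2·11 1·22  f→[22+11+2+1]=36
q^24  k|24↦f(k): 1:1 2:2 3:3 4:4 6:6 8:8 12:12 24:24  a_24=60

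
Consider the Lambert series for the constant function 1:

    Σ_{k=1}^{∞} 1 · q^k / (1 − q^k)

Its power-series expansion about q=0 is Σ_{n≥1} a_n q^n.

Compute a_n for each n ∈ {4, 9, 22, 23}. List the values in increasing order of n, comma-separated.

3, 3, 4, 2

[q^4] f(4)=1,f(2)=1,f(1)=1 ⇒ 3
[q^9] f(9)=1,f(3)=1,f(1)=1 ⇒ 3
n=22: 1·22 2·11 11·2 22·1  f→[1+1+1+1]=4
q^23  k|23↦f(k): 23:1 1:1  a_23=2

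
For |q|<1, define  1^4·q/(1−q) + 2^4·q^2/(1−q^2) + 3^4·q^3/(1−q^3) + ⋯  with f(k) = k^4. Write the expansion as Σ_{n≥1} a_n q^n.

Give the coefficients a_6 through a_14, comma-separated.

n=6: 6·1 3·2 2·3 1·6  f→[1296+81+16+1]=1394
n=7: 1·7 7·1  f→[1+2401]=2402
n=8: 1·8 2·4 4·2 8·1  f→[1+16+256+4096]=4369
n=9: 9·1 3·3 1·9  f→[6561+81+1]=6643
q^10  k|10↦f(k): 10:10000 5:625 2:16 1:1  a_10=10642
n=11: 1·11 11·1  f→[1+14641]=14642
q^12  k|12↦f(k): 12:20736 6:1296 4:256 3:81 2:16 1:1  a_12=22386
[q^13] f(13)=28561,f(1)=1 ⇒ 28562
[q^14] f(1)=1,f(2)=16,f(7)=2401,f(14)=38416 ⇒ 40834

1394, 2402, 4369, 6643, 10642, 14642, 22386, 28562, 40834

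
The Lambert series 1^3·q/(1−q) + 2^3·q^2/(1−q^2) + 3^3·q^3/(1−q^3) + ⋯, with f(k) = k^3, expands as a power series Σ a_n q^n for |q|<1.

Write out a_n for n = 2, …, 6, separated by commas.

n=2: 1·2 2·1  f→[1+8]=9
q^3  k|3↦f(k): 1:1 3:27  a_3=28
[q^4] f(4)=64,f(2)=8,f(1)=1 ⇒ 73
q^5  k|5↦f(k): 1:1 5:125  a_5=126
[q^6] f(6)=216,f(3)=27,f(2)=8,f(1)=1 ⇒ 252

9, 28, 73, 126, 252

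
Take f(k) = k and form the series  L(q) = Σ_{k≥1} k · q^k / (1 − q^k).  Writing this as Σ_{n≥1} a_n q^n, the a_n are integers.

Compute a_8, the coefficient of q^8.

d|8:{1,2,4,8}  Σf=1+2+4+8=15

a_8 = 15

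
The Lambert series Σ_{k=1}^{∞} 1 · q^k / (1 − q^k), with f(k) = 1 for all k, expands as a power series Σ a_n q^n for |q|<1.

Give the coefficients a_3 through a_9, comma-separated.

d|3:{3,1}  Σf=1+1=2
[q^4] f(1)=1,f(2)=1,f(4)=1 ⇒ 3
q^5  k|5↦f(k): 1:1 5:1  a_5=2
[q^6] f(6)=1,f(3)=1,f(2)=1,f(1)=1 ⇒ 4
d|7:{7,1}  Σf=1+1=2
n=8: 1·8 2·4 4·2 8·1  f→[1+1+1+1]=4
d|9:{1,3,9}  Σf=1+1+1=3

2, 3, 2, 4, 2, 4, 3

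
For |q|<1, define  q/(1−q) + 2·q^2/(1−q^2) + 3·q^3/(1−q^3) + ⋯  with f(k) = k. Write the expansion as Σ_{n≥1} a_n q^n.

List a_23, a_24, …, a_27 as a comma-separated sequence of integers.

24, 60, 31, 42, 40

[q^23] f(23)=23,f(1)=1 ⇒ 24
d|24:{1,2,3,4,6,8,12,24}  Σf=1+2+3+4+6+8+12+24=60
n=25: 25·1 5·5 1·25  f→[25+5+1]=31
n=26: 1·26 2·13 13·2 26·1  f→[1+2+13+26]=42
n=27: 1·27 3·9 9·3 27·1  f→[1+3+9+27]=40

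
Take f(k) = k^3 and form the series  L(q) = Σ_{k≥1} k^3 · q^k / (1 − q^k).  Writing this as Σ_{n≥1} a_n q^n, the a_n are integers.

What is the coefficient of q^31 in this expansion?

n=31: 1·31 31·1  f→[1+29791]=29792

a_31 = 29792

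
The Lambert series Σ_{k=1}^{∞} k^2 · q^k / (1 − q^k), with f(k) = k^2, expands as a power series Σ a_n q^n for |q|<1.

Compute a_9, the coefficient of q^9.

[q^9] f(1)=1,f(3)=9,f(9)=81 ⇒ 91

a_9 = 91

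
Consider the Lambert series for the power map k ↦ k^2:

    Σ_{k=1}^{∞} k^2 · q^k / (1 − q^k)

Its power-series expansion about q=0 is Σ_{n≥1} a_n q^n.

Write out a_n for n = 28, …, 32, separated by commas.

1050, 842, 1300, 962, 1365

[q^28] f(28)=784,f(14)=196,f(7)=49,f(4)=16,f(2)=4,f(1)=1 ⇒ 1050
[q^29] f(1)=1,f(29)=841 ⇒ 842
n=30: 1·30 2·15 3·10 5·6 6·5 10·3 15·2 30·1  f→[1+4+9+25+36+100+225+900]=1300
d|31:{1,31}  Σf=1+961=962
n=32: 1·32 2·16 4·8 8·4 16·2 32·1  f→[1+4+16+64+256+1024]=1365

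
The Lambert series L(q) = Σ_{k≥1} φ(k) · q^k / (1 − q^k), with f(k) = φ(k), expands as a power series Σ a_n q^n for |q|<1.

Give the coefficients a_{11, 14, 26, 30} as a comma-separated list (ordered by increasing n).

[q^11] φ(11)=10,φ(1)=1 ⇒ 11
[q^14] φ(1)=1,φ(2)=1,φ(7)=6,φ(14)=6 ⇒ 14
q^26  k|26↦φ(k): 1:1 2:1 13:12 26:12  a_26=26
n=30: 1·30 2·15 3·10 5·6 6·5 10·3 15·2 30·1  φ→[1+1+2+4+2+4+8+8]=30

11, 14, 26, 30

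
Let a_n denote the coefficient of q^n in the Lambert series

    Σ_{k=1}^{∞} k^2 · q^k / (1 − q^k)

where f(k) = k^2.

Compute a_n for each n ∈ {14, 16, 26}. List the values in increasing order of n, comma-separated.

250, 341, 850

n=14: 14·1 7·2 2·7 1·14  f→[196+49+4+1]=250
n=16: 16·1 8·2 4·4 2·8 1·16  f→[256+64+16+4+1]=341
n=26: 26·1 13·2 2·13 1·26  f→[676+169+4+1]=850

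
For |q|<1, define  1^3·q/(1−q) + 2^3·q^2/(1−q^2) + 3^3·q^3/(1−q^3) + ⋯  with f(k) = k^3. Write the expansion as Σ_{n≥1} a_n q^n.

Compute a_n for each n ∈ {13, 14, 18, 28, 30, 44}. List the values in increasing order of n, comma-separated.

2198, 3096, 6813, 25112, 31752, 97236

n=13: 13·1 1·13  f→[2197+1]=2198
d|14:{1,2,7,14}  Σf=1+8+343+2744=3096
d|18:{18,9,6,3,2,1}  Σf=5832+729+216+27+8+1=6813
d|28:{28,14,7,4,2,1}  Σf=21952+2744+343+64+8+1=25112
n=30: 1·30 2·15 3·10 5·6 6·5 10·3 15·2 30·1  f→[1+8+27+125+216+1000+3375+27000]=31752
d|44:{1,2,4,11,22,44}  Σf=1+8+64+1331+10648+85184=97236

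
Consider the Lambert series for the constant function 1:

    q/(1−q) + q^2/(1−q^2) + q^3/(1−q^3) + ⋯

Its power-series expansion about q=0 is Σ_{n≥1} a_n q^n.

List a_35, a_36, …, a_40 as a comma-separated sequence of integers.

4, 9, 2, 4, 4, 8

n=35: 1·35 5·7 7·5 35·1  f→[1+1+1+1]=4
q^36  k|36↦f(k): 1:1 2:1 3:1 4:1 6:1 9:1 12:1 18:1 36:1  a_36=9
n=37: 1·37 37·1  f→[1+1]=2
d|38:{1,2,19,38}  Σf=1+1+1+1=4
q^39  k|39↦f(k): 1:1 3:1 13:1 39:1  a_39=4
d|40:{40,20,10,8,5,4,2,1}  Σf=1+1+1+1+1+1+1+1=8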